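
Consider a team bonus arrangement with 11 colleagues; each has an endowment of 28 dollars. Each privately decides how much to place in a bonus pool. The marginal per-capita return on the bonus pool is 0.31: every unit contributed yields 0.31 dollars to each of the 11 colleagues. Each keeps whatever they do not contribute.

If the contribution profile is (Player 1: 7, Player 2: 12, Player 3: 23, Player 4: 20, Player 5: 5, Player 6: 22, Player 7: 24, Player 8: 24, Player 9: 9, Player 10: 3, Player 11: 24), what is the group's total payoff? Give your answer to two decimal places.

Total contributed: 7 + 12 + 23 + 20 + 5 + 22 + 24 + 24 + 9 + 3 + 24 = 173; total kept: 11 × 28 − 173 = 135.
The bonus pool pays out 0.31 × 11 × 173 = 589.93 in aggregate.
Group total = 135 + 589.93 = 724.93.

724.93 dollars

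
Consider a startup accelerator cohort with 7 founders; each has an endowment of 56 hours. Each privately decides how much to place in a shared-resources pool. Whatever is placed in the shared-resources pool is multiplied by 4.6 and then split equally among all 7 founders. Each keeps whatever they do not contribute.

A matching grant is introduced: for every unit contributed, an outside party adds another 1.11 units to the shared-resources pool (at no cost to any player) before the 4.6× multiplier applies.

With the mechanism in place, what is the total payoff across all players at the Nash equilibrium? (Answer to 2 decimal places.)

3804.75 hours

With the mechanism, a contributed unit returns 4.6 × 2.11 / 7 = 1.3866 per unit of net cost to the contributor — now above 1 — so contributing fully is weakly dominant for every player.
At the Nash equilibrium everyone contributes 56. Group total payoff = 4.6 × 2.11 × 392 = 3804.75.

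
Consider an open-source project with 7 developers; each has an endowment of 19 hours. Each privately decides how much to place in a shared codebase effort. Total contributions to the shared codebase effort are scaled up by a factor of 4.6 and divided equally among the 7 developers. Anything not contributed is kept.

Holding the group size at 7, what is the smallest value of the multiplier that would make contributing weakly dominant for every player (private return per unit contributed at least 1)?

7

A contributed unit returns (multiplier)/7 to its contributor.
This reaches 1 exactly when the multiplier is 7.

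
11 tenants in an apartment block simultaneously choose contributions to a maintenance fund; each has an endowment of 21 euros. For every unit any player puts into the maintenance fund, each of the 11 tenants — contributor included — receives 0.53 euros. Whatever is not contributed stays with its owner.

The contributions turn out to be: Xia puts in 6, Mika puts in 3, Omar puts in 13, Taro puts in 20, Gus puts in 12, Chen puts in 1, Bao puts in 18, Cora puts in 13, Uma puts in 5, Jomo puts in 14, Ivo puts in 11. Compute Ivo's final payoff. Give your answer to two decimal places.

Total contributed: 6 + 3 + 13 + 20 + 12 + 1 + 18 + 13 + 5 + 14 + 11 = 116.
Each receives 0.53 × 116 = 61.48 from the maintenance fund.
Ivo keeps 21 − 11 = 10, so Ivo's payoff is 10 + 61.48 = 71.48.

71.48 euros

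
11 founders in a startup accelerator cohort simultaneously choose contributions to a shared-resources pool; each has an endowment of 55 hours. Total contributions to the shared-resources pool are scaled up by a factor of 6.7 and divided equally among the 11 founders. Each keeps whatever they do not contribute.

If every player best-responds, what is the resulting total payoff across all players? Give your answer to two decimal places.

Each contributed unit returns 6.7/11 = 0.6091 to its contributor — below 1 — so contributing 0 is dominant for every player. At the Nash equilibrium everyone keeps their 55, and the group total is 11 × 55 = 605.

605.00 hours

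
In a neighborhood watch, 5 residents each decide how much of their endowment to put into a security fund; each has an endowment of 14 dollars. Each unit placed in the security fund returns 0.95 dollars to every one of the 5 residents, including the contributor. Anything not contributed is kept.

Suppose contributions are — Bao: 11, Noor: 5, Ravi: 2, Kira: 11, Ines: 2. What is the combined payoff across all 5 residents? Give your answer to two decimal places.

186.25 dollars

Total contributed: 11 + 5 + 2 + 11 + 2 = 31; total kept: 5 × 14 − 31 = 39.
The security fund pays out 0.95 × 5 × 31 = 147.25 in aggregate.
Group total = 39 + 147.25 = 186.25.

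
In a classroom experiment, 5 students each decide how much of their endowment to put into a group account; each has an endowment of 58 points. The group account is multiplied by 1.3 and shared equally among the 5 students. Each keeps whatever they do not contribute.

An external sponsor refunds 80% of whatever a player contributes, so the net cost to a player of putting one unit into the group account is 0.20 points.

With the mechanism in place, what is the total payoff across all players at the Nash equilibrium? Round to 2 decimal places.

609.00 points

With the mechanism, a contributed unit returns (1.3/5) / 0.20 = 1.3000 per unit of net cost to the contributor — now above 1 — so contributing fully is weakly dominant for every player.
At the Nash equilibrium everyone contributes 58. Group total payoff = 5 × (58 × 0.80 + 1.3 × 58) = 609.00.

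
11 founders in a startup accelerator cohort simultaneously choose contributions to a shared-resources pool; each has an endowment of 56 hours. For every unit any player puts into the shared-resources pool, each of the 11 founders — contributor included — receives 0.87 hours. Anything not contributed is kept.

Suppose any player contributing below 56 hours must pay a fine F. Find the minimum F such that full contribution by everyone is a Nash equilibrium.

7.28 hours

Given the others contribute fully, the best deviation is to contribute 0 (any partial contribution still incurs the fine and gives up units whose private return 0.87 is below 1).
Deviating from 56 to 0 saves 56 hours but forfeits the deviator's share of the drop in the shared-resources pool: 0.87 × 56 = 48.72.
So the deviation gain is 56 − 48.72 = 7.28, and the fine must be at least 7.28 hours to wipe it out.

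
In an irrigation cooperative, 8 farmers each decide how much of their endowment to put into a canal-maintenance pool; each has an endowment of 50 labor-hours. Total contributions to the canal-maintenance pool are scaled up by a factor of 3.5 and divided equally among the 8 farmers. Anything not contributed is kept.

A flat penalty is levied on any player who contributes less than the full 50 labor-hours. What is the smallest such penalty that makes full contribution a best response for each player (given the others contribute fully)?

Given the others contribute fully, the best deviation is to contribute 0 (any partial contribution still incurs the fine and gives up units whose private return 0.4375 is below 1).
Deviating from 50 to 0 saves 50 labor-hours but forfeits the deviator's share of the drop in the canal-maintenance pool: 3.5/8 × 50 = 21.87.
So the deviation gain is 50 − 21.87 = 28.13, and the fine must be at least 28.13 labor-hours to wipe it out.

28.13 labor-hours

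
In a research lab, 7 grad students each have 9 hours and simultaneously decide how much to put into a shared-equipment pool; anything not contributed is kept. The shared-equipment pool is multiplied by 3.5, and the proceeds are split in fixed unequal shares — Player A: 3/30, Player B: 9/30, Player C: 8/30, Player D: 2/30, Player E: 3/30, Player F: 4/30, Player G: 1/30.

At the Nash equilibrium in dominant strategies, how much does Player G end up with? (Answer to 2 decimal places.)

Each unit j contributes comes back to j as 3.5 × (j's share), so j prefers to contribute only if that share exceeds 1/3.5 = 0.2857; otherwise keeping the unit dominates.
Only Player B (9/30) clears that bar, contributing 9; the remaining 6 contribute 0. Total contributed: 9.
Player G keeps 9 and receives 3.5 × 9 × 1/30 = 1.05 from the shared-equipment pool, for a payoff of 10.05.

10.05 hours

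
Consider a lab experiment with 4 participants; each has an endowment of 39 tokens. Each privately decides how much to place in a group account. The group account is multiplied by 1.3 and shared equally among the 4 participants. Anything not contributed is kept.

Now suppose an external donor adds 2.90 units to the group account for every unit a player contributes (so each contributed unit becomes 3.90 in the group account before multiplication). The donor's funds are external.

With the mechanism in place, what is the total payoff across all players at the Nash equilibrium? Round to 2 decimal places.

790.92 tokens

Under the mechanism each unit contributed yields 1.3 × 3.90 / 4 = 1.2675 back to its contributor per unit of net cost, which exceeds 1, making full contribution the dominant choice for everyone.
So the Nash equilibrium is full contribution by all 4; the group earns 1.3 × 3.90 × 156 = 790.92.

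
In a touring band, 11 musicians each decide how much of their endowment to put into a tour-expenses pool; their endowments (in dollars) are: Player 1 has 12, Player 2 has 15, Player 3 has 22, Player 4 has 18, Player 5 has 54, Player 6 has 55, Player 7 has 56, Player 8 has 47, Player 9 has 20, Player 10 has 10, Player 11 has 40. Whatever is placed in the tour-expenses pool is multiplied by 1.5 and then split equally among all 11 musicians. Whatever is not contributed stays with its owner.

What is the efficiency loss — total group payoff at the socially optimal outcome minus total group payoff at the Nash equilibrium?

The private return per contributed unit is 1.5/11 = 0.1364 < 1 for every player regardless of endowment, so the Nash equilibrium is zero contribution and the group total is Σ E_j = 12 + 15 + 22 + 18 + 54 + 55 + 56 + 47 + 20 + 10 + 40 = 349.
Each contributed unit returns 1.500 to the group, so the social optimum is full contribution by everyone: group total = 1.500 × 349 = 523.50.
Efficiency loss = (1.500 − 1) × 349 = 174.50.

174.50 dollars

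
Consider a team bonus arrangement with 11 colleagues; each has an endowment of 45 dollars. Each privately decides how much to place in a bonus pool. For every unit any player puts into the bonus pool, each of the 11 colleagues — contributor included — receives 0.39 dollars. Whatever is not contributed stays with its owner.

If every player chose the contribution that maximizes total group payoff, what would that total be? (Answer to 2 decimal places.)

Each contributed unit returns 4.290 to the group as a whole (0.39 to each of 11 players), which exceeds 1, so the social optimum is full contribution: group total = 4.290 × 495 = 2123.55.

2123.55 dollars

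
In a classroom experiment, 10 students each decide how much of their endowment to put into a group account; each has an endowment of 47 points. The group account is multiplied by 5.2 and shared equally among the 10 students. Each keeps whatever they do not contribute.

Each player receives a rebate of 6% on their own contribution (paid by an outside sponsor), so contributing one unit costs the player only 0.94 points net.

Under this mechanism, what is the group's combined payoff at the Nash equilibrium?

470.00 points

Even with the mechanism, each unit contributed returns only (5.2/10) / 0.94 = 0.5532 per unit of net cost, so contributing nothing is still dominant.
Everyone keeps their endowment and the group total is 10 × 47 = 470.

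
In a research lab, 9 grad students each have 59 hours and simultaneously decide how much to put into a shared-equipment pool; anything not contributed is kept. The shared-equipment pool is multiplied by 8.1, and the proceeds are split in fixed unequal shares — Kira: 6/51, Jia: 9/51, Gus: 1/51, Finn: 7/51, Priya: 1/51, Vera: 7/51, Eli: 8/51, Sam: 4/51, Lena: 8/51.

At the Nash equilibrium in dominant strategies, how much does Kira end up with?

Player j's private return per contributed unit is 8.1 × (j's share). Contributing is weakly dominant for j when that share is at least 1/8.1 = 0.1235, and contributing 0 is dominant otherwise.
Jia, Finn, Vera, Eli and Lena clear that bar, contributing 59 each; the remaining 4 contribute 0. Total contributed: 295.
Kira keeps 59 and receives 8.1 × 295 × 6/51 = 281.12 from the shared-equipment pool, for a payoff of 340.12.

340.12 hours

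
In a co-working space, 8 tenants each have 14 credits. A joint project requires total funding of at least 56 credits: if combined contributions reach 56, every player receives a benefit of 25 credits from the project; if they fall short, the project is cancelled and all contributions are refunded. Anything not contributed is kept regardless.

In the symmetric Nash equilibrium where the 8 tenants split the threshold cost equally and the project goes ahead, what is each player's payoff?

32 credits

Equal share of the threshold: 56/8 = 7.
At this profile no one gains by cutting their contribution: any cut drops the total below 56, the project is cancelled, contributions are refunded, and the deviator ends with 14, which is less than 14 − 7 + 25 = 32. Contributing more than 7 just wastes the excess. So contributing exactly 7 is a best response.
Each player's payoff: 14 − 7 + 25 = 32.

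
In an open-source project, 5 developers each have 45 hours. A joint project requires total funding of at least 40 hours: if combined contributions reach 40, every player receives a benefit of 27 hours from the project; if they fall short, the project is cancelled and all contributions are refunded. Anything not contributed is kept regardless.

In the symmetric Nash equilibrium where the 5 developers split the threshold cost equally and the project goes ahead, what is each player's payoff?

Equal share of the threshold: 40/5 = 8.
At this profile no one gains by cutting their contribution: any cut drops the total below 40, the project is cancelled, contributions are refunded, and the deviator ends with 45, which is less than 45 − 8 + 27 = 64. Contributing more than 8 just wastes the excess. So contributing exactly 8 is a best response.
Each player's payoff: 45 − 8 + 27 = 64.

64 hours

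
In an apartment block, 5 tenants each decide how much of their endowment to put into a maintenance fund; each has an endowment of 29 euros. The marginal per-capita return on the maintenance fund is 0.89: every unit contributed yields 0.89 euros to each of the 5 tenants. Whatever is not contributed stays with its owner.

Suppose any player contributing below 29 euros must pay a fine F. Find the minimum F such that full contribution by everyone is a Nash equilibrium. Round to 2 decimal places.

Given the others contribute fully, the best deviation is to contribute 0 (any partial contribution still incurs the fine and gives up units whose private return 0.89 is below 1).
Deviating from 29 to 0 saves 29 euros but forfeits the deviator's share of the drop in the maintenance fund: 0.89 × 29 = 25.81.
So the deviation gain is 29 − 25.81 = 3.19, and the fine must be at least 3.19 euros to wipe it out.

3.19 euros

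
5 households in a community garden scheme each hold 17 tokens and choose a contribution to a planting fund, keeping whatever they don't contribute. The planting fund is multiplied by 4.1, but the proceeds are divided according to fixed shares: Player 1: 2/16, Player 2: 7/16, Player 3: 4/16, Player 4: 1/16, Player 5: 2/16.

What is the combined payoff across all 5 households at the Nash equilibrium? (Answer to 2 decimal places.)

190.40 tokens

A player with share s gets back 4.1·s per unit contributed, so full contribution is dominant for anyone with s > 1/4.1 = 0.2439 and zero contribution is dominant for anyone below.
The shares above 0.2439 belong to Player 2 and Player 3, contributing 17 each; the remaining 3 contribute 0. Total contributed: 34.
The planting fund pays out 4.1 × 34 = 139.40 in total (split across the unequal shares, but the aggregate is all that matters for the group sum).
The 3 free-riders keep 17 each, adding 51. Group total = 51 + 139.40 = 190.40.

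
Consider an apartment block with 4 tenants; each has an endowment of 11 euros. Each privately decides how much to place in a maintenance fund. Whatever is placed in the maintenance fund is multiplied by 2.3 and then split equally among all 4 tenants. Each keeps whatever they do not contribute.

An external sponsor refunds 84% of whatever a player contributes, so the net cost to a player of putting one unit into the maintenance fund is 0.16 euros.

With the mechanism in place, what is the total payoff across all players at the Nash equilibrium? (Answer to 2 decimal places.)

138.16 euros

With the mechanism, a contributed unit returns (2.3/4) / 0.16 = 3.5938 per unit of net cost to the contributor — now above 1 — so contributing fully is weakly dominant for every player.
So the Nash equilibrium is full contribution by all 4; the group earns 4 × (11 × 0.84 + 2.3 × 11) = 138.16.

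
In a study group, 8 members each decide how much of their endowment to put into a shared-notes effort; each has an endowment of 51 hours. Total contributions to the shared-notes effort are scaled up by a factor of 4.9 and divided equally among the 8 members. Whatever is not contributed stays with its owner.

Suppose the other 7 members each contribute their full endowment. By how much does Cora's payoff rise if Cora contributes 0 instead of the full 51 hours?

Switching from a contribution of 51 to 0 lets Cora keep an extra 51 hours, but lowers the shared-notes effort by 51, which costs Cora their own share of that drop: 4.9/8 × 51 = 31.24.
Net gain = 51 − 31.24 = 19.76. The private return per contributed unit (0.6125) is below 1, so free-riding is indeed the best response regardless of what the others do.

19.76 hours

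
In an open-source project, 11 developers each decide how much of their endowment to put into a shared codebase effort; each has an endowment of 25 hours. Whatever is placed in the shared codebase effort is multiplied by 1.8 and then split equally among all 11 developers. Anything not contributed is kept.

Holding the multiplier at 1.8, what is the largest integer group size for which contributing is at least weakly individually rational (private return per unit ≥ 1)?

1

Private return per unit is 1.8/(group size), which is ≥ 1 whenever the group size is ≤ 1.8.
The largest such integer is 1.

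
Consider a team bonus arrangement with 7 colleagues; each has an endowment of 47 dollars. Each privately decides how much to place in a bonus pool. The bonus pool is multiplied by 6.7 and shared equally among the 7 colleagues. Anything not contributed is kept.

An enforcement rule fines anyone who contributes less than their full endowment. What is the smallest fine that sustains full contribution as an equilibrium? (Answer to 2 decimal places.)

2.01 dollars

Given the others contribute fully, the best deviation is to contribute 0 (any partial contribution still incurs the fine and gives up units whose private return 0.9571 is below 1).
Deviating from 47 to 0 saves 47 dollars but forfeits the deviator's share of the drop in the bonus pool: 6.7/7 × 47 = 44.99.
So the deviation gain is 47 − 44.99 = 2.01, and the fine must be at least 2.01 dollars to wipe it out.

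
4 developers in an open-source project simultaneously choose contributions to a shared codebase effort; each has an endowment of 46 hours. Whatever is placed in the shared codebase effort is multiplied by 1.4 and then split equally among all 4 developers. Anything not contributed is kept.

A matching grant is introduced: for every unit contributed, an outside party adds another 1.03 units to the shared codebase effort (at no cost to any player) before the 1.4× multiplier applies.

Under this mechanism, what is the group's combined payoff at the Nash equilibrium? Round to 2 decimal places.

184.00 hours

The effective private return is 1.4 × 2.03 / 4 = 0.7105, which is still under 1, so the mechanism doesn't change anyone's dominant strategy: zero contribution.
At the Nash equilibrium no one contributes; group total payoff = 4 × 46 = 184.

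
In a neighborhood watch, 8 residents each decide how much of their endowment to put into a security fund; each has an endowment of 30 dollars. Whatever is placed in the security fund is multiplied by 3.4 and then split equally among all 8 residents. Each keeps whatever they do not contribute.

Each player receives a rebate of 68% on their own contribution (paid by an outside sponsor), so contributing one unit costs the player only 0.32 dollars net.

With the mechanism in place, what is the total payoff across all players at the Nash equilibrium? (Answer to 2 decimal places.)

Under the mechanism each unit contributed yields (3.4/8) / 0.32 = 1.3281 back to its contributor per unit of net cost, which exceeds 1, making full contribution the dominant choice for everyone.
So the Nash equilibrium is full contribution by all 8; the group earns 8 × (30 × 0.68 + 3.4 × 30) = 979.20.

979.20 dollars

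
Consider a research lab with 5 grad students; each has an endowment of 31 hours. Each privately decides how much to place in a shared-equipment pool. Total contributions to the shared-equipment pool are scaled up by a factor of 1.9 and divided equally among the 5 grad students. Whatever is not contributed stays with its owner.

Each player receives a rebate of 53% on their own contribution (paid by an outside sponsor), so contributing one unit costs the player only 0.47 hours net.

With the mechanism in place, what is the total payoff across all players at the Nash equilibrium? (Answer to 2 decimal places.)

The effective private return is (1.9/5) / 0.47 = 0.8085, which is still under 1, so the mechanism doesn't change anyone's dominant strategy: zero contribution.
Everyone keeps their endowment and the group total is 5 × 31 = 155.

155.00 hours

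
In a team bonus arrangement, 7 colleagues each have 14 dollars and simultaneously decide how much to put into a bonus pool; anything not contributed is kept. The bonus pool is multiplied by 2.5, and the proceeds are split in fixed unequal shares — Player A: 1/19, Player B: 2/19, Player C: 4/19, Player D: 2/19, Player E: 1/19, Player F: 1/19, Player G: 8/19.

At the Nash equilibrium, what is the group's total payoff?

Each unit j contributes comes back to j as 2.5 × (j's share), so j prefers to contribute only if that share exceeds 1/2.5 = 0.4000; otherwise keeping the unit dominates.
The only share above 0.4000 is Player G's 8/19, contributing 14; the remaining 6 contribute 0. Total contributed: 14.
The bonus pool pays out 2.5 × 14 = 35.00 in total (split across the unequal shares, but the aggregate is all that matters for the group sum).
The 6 free-riders keep 14 each, adding 84. Group total = 84 + 35.00 = 119.00.

119.00 dollars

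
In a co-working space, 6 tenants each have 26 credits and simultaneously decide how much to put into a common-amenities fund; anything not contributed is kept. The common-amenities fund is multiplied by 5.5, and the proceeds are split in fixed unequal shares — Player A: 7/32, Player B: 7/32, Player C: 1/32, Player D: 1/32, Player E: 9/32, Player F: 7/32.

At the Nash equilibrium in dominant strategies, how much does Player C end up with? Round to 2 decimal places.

A player with share s gets back 5.5·s per unit contributed, so full contribution is dominant for anyone with s > 1/5.5 = 0.1818 and zero contribution is dominant for anyone below.
The shares above 0.1818 belong to Player A, Player B, Player E and Player F, contributing 26 each; the remaining 2 contribute 0. Total contributed: 104.
Player C keeps 26 and receives 5.5 × 104 × 1/32 = 17.88 from the common-amenities fund, for a payoff of 43.88.

43.88 credits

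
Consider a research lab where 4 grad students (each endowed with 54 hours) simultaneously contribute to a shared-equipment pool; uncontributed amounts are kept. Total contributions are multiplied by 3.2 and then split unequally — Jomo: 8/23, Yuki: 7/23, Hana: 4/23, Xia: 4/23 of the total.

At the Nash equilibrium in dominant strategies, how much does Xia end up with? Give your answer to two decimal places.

Player j's private return per contributed unit is 3.2 × (j's share). Contributing is weakly dominant for j when that share is at least 1/3.2 = 0.3125, and contributing 0 is dominant otherwise.
Only Jomo (8/23) clears that bar, contributing 54; the remaining 3 contribute 0. Total contributed: 54.
Xia keeps 54 and receives 3.2 × 54 × 4/23 = 30.05 from the shared-equipment pool, for a payoff of 84.05.

84.05 hours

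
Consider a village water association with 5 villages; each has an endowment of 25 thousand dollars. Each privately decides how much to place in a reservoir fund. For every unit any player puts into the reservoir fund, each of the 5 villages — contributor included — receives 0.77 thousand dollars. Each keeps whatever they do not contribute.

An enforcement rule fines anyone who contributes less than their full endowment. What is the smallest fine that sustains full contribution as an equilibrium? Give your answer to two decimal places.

5.75 thousand dollars

Given the others contribute fully, the best deviation is to contribute 0 (any partial contribution still incurs the fine and gives up units whose private return 0.77 is below 1).
Deviating from 25 to 0 saves 25 thousand dollars but forfeits the deviator's share of the drop in the reservoir fund: 0.77 × 25 = 19.25.
So the deviation gain is 25 − 19.25 = 5.75, and the fine must be at least 5.75 thousand dollars to wipe it out.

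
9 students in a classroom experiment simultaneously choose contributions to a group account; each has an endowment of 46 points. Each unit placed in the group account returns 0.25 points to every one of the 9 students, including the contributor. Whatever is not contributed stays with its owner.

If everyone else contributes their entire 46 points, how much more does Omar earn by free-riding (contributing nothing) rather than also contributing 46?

34.50 points

Switching from a contribution of 46 to 0 lets Omar keep an extra 46 points, but lowers the group account by 46, which costs Omar their own share of that drop: 0.25 × 46 = 11.50.
Net gain = 46 − 11.50 = 34.50. The private return per contributed unit (0.25) is below 1, so free-riding is indeed the best response regardless of what the others do.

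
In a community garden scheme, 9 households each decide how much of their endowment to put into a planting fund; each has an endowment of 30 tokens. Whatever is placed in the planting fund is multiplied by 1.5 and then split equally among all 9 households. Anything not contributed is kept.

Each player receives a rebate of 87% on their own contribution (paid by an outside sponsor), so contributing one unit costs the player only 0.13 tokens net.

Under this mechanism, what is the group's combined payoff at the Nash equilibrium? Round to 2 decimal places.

639.90 tokens

The effective private return per unit is now (1.5/9) / 0.13 = 1.2821 > 1, so every player's dominant strategy flips to full contribution.
So the Nash equilibrium is full contribution by all 9; the group earns 9 × (30 × 0.87 + 1.5 × 30) = 639.90.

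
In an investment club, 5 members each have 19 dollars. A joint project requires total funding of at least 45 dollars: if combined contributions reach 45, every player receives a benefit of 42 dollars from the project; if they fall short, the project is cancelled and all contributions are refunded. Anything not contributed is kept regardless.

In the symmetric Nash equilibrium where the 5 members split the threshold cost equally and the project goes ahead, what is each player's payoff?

Equal share of the threshold: 45/5 = 9.
At this profile no one gains by cutting their contribution: any cut drops the total below 45, the project is cancelled, contributions are refunded, and the deviator ends with 19, which is less than 19 − 9 + 42 = 52. Contributing more than 9 just wastes the excess. So contributing exactly 9 is a best response.
Each player's payoff: 19 − 9 + 42 = 52.

52 dollars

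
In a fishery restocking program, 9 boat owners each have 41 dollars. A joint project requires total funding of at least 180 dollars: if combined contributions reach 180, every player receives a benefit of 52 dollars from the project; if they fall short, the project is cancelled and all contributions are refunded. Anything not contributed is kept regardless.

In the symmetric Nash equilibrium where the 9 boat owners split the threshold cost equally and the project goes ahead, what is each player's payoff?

73 dollars

Equal share of the threshold: 180/9 = 20.
At this profile no one gains by cutting their contribution: any cut drops the total below 180, the project is cancelled, contributions are refunded, and the deviator ends with 41, which is less than 41 − 20 + 52 = 73. Contributing more than 20 just wastes the excess. So contributing exactly 20 is a best response.
Each player's payoff: 41 − 20 + 52 = 73.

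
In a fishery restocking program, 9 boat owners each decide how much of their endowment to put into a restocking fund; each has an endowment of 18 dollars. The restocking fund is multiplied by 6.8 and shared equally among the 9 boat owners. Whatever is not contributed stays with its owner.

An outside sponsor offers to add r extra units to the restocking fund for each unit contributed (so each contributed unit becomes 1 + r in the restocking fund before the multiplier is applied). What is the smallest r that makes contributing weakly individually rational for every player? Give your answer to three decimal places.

0.324

With matching at rate r, one contributed unit becomes (1 + r) in the restocking fund and returns 6.8 × (1 + r) / 9 to the contributor.
Setting this equal to 1: 1 + r = 9/6.8 = 1.3235.
So the minimum matching rate is r = 1.3235 − 1 = 0.324.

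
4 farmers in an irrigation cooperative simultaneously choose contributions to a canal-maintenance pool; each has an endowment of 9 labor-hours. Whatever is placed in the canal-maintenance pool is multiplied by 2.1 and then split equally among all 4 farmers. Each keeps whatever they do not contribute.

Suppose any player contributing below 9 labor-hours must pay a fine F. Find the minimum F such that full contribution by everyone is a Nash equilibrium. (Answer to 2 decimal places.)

4.28 labor-hours

Given the others contribute fully, the best deviation is to contribute 0 (any partial contribution still incurs the fine and gives up units whose private return 0.5250 is below 1).
Deviating from 9 to 0 saves 9 labor-hours but forfeits the deviator's share of the drop in the canal-maintenance pool: 2.1/4 × 9 = 4.72.
So the deviation gain is 9 − 4.72 = 4.28, and the fine must be at least 4.28 labor-hours to wipe it out.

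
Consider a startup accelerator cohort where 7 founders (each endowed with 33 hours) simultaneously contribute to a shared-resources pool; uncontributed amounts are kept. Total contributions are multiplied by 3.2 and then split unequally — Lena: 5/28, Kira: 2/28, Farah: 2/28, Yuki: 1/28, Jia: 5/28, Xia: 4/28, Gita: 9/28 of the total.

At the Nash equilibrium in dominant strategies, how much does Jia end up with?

51.86 hours

For player j, contributing a unit is worthwhile iff 3.2 × (j's share) ≥ 1, i.e. iff j's share is at least 0.3125.
The only share above 0.3125 is Gita's 9/28, contributing 33; the remaining 6 contribute 0. Total contributed: 33.
Jia keeps 33 and receives 3.2 × 33 × 5/28 = 18.86 from the shared-resources pool, for a payoff of 51.86.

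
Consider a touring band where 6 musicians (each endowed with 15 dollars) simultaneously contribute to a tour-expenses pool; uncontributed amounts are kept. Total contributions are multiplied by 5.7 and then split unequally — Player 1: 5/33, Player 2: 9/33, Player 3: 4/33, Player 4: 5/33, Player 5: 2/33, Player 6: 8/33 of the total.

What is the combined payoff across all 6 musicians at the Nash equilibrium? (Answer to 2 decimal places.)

Player j's private return per contributed unit is 5.7 × (j's share). Contributing is weakly dominant for j when that share is at least 1/5.7 = 0.1754, and contributing 0 is dominant otherwise.
Player 2 and Player 6 clear that bar, contributing 15 each; the remaining 4 contribute 0. Total contributed: 30.
The tour-expenses pool pays out 5.7 × 30 = 171.00 in total (split across the unequal shares, but the aggregate is all that matters for the group sum).
The 4 free-riders keep 15 each, adding 60. Group total = 60 + 171.00 = 231.00.

231.00 dollars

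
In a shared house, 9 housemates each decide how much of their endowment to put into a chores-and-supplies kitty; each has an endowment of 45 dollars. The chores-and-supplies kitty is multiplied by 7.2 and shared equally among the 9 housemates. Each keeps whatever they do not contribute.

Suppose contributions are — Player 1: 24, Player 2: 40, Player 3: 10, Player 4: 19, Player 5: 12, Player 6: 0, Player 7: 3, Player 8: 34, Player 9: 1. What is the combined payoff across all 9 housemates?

Total contributed: 24 + 40 + 10 + 19 + 12 + 0 + 3 + 34 + 1 = 143; total kept: 9 × 45 − 143 = 262.
The chores-and-supplies kitty pays out 7.2 × 143 = 1029.60 in aggregate.
Group total = 262 + 1029.60 = 1291.60.

1291.60 dollars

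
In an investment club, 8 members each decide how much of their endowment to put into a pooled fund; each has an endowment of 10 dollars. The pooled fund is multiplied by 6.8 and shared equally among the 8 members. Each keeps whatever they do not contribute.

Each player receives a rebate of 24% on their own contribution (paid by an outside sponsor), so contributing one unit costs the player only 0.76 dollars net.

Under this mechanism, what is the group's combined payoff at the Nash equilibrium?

With the mechanism, a contributed unit returns (6.8/8) / 0.76 = 1.1184 per unit of net cost to the contributor — now above 1 — so contributing fully is weakly dominant for every player.
At the Nash equilibrium everyone contributes 10. Group total payoff = 8 × (10 × 0.24 + 6.8 × 10) = 563.20.

563.20 dollars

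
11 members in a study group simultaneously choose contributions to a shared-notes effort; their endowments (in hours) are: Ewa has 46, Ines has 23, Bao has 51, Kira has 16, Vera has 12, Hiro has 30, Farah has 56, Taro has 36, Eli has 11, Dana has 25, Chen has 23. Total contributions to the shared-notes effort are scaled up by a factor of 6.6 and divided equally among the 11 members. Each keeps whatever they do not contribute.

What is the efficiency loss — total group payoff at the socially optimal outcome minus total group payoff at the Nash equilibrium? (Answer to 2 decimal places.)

The private return per contributed unit is 6.6/11 = 0.6000 < 1 for every player regardless of endowment, so the Nash equilibrium is zero contribution and the group total is Σ E_j = 46 + 23 + 51 + 16 + 12 + 30 + 56 + 36 + 11 + 25 + 23 = 329.
Each contributed unit returns 6.600 to the group, so the social optimum is full contribution by everyone: group total = 6.600 × 329 = 2171.40.
Efficiency loss = (6.600 − 1) × 329 = 1842.40.

1842.40 hours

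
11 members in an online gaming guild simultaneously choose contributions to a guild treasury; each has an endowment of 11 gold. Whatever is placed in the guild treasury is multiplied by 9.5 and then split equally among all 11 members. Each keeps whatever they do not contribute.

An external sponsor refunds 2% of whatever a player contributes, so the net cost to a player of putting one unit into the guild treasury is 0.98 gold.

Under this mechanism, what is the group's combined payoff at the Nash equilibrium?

121.00 gold

Even with the mechanism, each unit contributed returns only (9.5/11) / 0.98 = 0.8813 per unit of net cost, so contributing nothing is still dominant.
Everyone keeps their endowment and the group total is 11 × 11 = 121.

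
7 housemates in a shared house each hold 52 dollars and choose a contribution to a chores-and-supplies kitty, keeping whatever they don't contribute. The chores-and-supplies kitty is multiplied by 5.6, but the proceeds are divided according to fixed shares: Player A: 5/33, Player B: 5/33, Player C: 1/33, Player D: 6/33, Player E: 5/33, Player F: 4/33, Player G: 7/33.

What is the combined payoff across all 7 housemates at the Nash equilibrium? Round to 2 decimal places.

Player j's private return per contributed unit is 5.6 × (j's share). Contributing is weakly dominant for j when that share is at least 1/5.6 = 0.1786, and contributing 0 is dominant otherwise.
Player D and Player G clear that bar, contributing 52 each; the remaining 5 contribute 0. Total contributed: 104.
The chores-and-supplies kitty pays out 5.6 × 104 = 582.40 in total (split across the unequal shares, but the aggregate is all that matters for the group sum).
The 5 free-riders keep 52 each, adding 260. Group total = 260 + 582.40 = 842.40.

842.40 dollars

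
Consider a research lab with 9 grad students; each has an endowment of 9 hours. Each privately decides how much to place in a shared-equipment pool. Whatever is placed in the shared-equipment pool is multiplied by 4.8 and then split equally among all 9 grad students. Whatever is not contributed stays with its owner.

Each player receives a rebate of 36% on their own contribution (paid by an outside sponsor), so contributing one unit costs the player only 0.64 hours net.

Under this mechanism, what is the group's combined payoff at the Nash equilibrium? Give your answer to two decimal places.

Even with the mechanism, each unit contributed returns only (4.8/9) / 0.64 = 0.8333 per unit of net cost, so contributing nothing is still dominant.
At the Nash equilibrium no one contributes; group total payoff = 9 × 9 = 81.

81.00 hours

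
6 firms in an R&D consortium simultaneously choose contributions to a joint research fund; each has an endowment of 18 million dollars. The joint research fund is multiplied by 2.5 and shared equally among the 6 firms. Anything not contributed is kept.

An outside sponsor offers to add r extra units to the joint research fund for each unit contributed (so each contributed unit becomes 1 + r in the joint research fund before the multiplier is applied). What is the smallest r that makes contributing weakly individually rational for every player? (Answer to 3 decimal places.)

1.400

With matching at rate r, one contributed unit becomes (1 + r) in the joint research fund and returns 2.5 × (1 + r) / 6 to the contributor.
Setting this equal to 1: 1 + r = 6/2.5 = 2.4000.
So the minimum matching rate is r = 2.4000 − 1 = 1.400.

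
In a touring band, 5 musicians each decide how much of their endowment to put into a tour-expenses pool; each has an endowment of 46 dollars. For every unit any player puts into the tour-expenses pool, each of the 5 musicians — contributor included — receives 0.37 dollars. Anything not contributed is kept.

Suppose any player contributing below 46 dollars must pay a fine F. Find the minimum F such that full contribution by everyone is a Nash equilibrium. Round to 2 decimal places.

28.98 dollars

Given the others contribute fully, the best deviation is to contribute 0 (any partial contribution still incurs the fine and gives up units whose private return 0.37 is below 1).
Deviating from 46 to 0 saves 46 dollars but forfeits the deviator's share of the drop in the tour-expenses pool: 0.37 × 46 = 17.02.
So the deviation gain is 46 − 17.02 = 28.98, and the fine must be at least 28.98 dollars to wipe it out.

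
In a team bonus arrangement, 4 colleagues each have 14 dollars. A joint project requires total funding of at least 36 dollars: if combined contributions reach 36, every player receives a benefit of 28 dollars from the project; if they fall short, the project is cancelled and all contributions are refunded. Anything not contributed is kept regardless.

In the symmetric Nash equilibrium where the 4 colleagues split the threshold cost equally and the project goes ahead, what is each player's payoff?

Equal share of the threshold: 36/4 = 9.
At this profile no one gains by cutting their contribution: any cut drops the total below 36, the project is cancelled, contributions are refunded, and the deviator ends with 14, which is less than 14 − 9 + 28 = 33. Contributing more than 9 just wastes the excess. So contributing exactly 9 is a best response.
Each player's payoff: 14 − 9 + 28 = 33.

33 dollars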